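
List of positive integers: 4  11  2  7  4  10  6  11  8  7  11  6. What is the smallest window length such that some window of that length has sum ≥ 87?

12

Extend right; whenever the sum reaches 87, record the length and shrink from the left:
add 4: running sum 4 < 87
add 11: running sum 15 < 87
add 2: running sum 17 < 87
add 7: running sum 24 < 87
add 4: running sum 28 < 87
add 10: running sum 38 < 87
add 6: running sum 44 < 87
add 11: running sum 55 < 87
add 8: running sum 63 < 87
add 7: running sum 70 < 87
add 11: running sum 81 < 87
add 6: shortest ending here [4, 11, 2, 7, 4, 10, 6, 11, 8, 7, 11, 6] sum 87, len 12
Shortest qualifying length: 12.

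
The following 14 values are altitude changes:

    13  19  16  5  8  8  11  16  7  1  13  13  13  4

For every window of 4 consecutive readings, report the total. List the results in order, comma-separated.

53, 48, 37, 32, 43, 42, 35, 37, 34, 40, 43

[13, 19, 16, 5] → sum 53
[19, 16, 5, 8] → sum 48
[16, 5, 8, 8] → sum 37
[5, 8, 8, 11] → sum 32
[8, 8, 11, 16] → sum 43
[8, 11, 16, 7] → sum 42
[11, 16, 7, 1] → sum 35
[16, 7, 1, 13] → sum 37
[7, 1, 13, 13] → sum 34
[1, 13, 13, 13] → sum 40
[13, 13, 13, 4] → sum 43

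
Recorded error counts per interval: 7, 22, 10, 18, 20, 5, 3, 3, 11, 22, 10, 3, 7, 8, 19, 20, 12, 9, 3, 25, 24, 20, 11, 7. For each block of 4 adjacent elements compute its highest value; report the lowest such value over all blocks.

Window maxs for each of the 21 positions:
7 22 10 18 → max 22
22 10 18 20 → max 22
10 18 20 5 → max 20
18 20 5 3 → max 20
20 5 3 3 → max 20
5 3 3 11 → max 11
3 3 11 22 → max 22
3 11 22 10 → max 22
11 22 10 3 → max 22
22 10 3 7 → max 22
10 3 7 8 → max 10
3 7 8 19 → max 19
7 8 19 20 → max 20
8 19 20 12 → max 20
19 20 12 9 → max 20
20 12 9 3 → max 20
12 9 3 25 → max 25
9 3 25 24 → max 25
3 25 24 20 → max 25
25 24 20 11 → max 25
24 20 11 7 → max 24
Lowest of these is 10.

10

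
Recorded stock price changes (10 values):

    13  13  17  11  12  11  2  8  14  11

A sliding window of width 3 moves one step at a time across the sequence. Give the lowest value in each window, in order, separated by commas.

Sliding a size-3 window across the 10 values:
(13, 13, 17) → min 13
(13, 17, 11) → min 11
(17, 11, 12) → min 11
(11, 12, 11) → min 11
(12, 11, 2) → min 2
(11, 2, 8) → min 2
(2, 8, 14) → min 2
(8, 14, 11) → min 8

13, 11, 11, 11, 2, 2, 2, 8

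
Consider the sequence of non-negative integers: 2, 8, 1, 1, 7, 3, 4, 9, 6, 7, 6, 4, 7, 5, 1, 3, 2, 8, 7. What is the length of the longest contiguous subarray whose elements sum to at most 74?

16

add 2: [2] sum 2, len 1
add 8: [2, 8] sum 10, len 2
add 1: [2, 8, 1] sum 11, len 3
add 1: [2, 8, 1, 1] sum 12, len 4
add 7: [2, 8, 1, 1, 7] sum 19, len 5
add 3: [2, 8, 1, 1, 7, 3] sum 22, len 6
add 4: [2, 8, 1, 1, 7, 3, 4] sum 26, len 7
add 9: [2, 8, 1, 1, 7, 3, 4, 9] sum 35, len 8
add 6: [2, 8, 1, 1, 7, 3, 4, 9, 6] sum 41, len 9
add 7: [2, 8, 1, 1, 7, 3, 4, 9, 6, 7] sum 48, len 10
add 6: [2, 8, 1, 1, 7, 3, 4, 9, 6, 7, 6] sum 54, len 11
add 4: [2, 8, 1, 1, 7, 3, 4, 9, 6, 7, 6, 4] sum 58, len 12
add 7: [2, 8, 1, 1, 7, 3, 4, 9, 6, 7, 6, 4, 7] sum 65, len 13
add 5: [2, 8, 1, 1, 7, 3, 4, 9, 6, 7, 6, 4, 7, 5] sum 70, len 14
add 1: [2, 8, 1, 1, 7, 3, 4, 9, 6, 7, 6, 4, 7, 5, 1] sum 71, len 15
add 3: [2, 8, 1, 1, 7, 3, 4, 9, 6, 7, 6, 4, 7, 5, 1, 3] sum 74, len 16
add 2: [8, 1, 1, 7, 3, 4, 9, 6, 7, 6, 4, 7, 5, 1, 3, 2] sum 74, len 16
add 8: [1, 1, 7, 3, 4, 9, 6, 7, 6, 4, 7, 5, 1, 3, 2, 8] sum 74, len 16
add 7: [3, 4, 9, 6, 7, 6, 4, 7, 5, 1, 3, 2, 8, 7] sum 72, len 14
Longest length seen: 16.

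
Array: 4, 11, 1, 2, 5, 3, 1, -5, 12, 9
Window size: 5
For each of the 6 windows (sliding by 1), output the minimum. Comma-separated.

(4, 11, 1, 2, 5) → min 1
(11, 1, 2, 5, 3) → min 1
(1, 2, 5, 3, 1) → min 1
(2, 5, 3, 1, -5) → min -5
(5, 3, 1, -5, 12) → min -5
(3, 1, -5, 12, 9) → min -5

1, 1, 1, -5, -5, -5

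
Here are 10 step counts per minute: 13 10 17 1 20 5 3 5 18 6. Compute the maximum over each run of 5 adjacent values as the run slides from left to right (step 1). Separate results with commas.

[13, 10, 17, 1, 20] → max 20
[10, 17, 1, 20, 5] → max 20
[17, 1, 20, 5, 3] → max 20
[1, 20, 5, 3, 5] → max 20
[20, 5, 3, 5, 18] → max 20
[5, 3, 5, 18, 6] → max 18

20, 20, 20, 20, 20, 18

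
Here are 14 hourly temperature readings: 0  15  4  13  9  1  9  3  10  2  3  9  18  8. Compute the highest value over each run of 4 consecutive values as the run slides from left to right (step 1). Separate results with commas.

Sliding a size-4 window across the 14 values:
0 15 4 13 → max 15
15 4 13 9 → max 15
4 13 9 1 → max 13
13 9 1 9 → max 13
9 1 9 3 → max 9
1 9 3 10 → max 10
9 3 10 2 → max 10
3 10 2 3 → max 10
10 2 3 9 → max 10
2 3 9 18 → max 18
3 9 18 8 → max 18

15, 15, 13, 13, 9, 10, 10, 10, 10, 18, 18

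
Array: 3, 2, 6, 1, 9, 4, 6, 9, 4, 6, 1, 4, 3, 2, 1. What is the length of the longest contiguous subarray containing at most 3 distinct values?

6

[3] 1 distinct, len 1
[3, 2] 2 distinct, len 2
[3, 2, 6] 3 distinct, len 3
[2, 6, 1] 3 distinct, len 3
[6, 1, 9] 3 distinct, len 3
[1, 9, 4] 3 distinct, len 3
[9, 4, 6] 3 distinct, len 3
[9, 4, 6, 9] 3 distinct, len 4
[9, 4, 6, 9, 4] 3 distinct, len 5
[9, 4, 6, 9, 4, 6] 3 distinct, len 6
[4, 6, 1] 3 distinct, len 3
[4, 6, 1, 4] 3 distinct, len 4
[1, 4, 3] 3 distinct, len 3
[4, 3, 2] 3 distinct, len 3
[3, 2, 1] 3 distinct, len 3
Longest length with ≤3 distinct: 6.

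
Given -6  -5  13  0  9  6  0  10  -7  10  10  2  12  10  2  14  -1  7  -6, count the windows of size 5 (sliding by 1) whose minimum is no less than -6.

(-6, -5, 13, 0, 9) → min -6  ≥ -6 ✓
(-5, 13, 0, 9, 6) → min -5  ≥ -6 ✓
(13, 0, 9, 6, 0) → min 0  ≥ -6 ✓
(0, 9, 6, 0, 10) → min 0  ≥ -6 ✓
(9, 6, 0, 10, -7) → min -7
(6, 0, 10, -7, 10) → min -7
(0, 10, -7, 10, 10) → min -7
(10, -7, 10, 10, 2) → min -7
(-7, 10, 10, 2, 12) → min -7
(10, 10, 2, 12, 10) → min 2  ≥ -6 ✓
(10, 2, 12, 10, 2) → min 2  ≥ -6 ✓
(2, 12, 10, 2, 14) → min 2  ≥ -6 ✓
(12, 10, 2, 14, -1) → min -1  ≥ -6 ✓
(10, 2, 14, -1, 7) → min -1  ≥ -6 ✓
(2, 14, -1, 7, -6) → min -6  ≥ -6 ✓
10 windows satisfy the condition.

10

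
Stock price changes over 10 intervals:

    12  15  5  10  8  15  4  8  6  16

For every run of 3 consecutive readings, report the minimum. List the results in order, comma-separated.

5, 5, 5, 8, 4, 4, 4, 6

(12, 15, 5) → min 5
(15, 5, 10) → min 5
(5, 10, 8) → min 5
(10, 8, 15) → min 8
(8, 15, 4) → min 4
(15, 4, 8) → min 4
(4, 8, 6) → min 4
(8, 6, 16) → min 6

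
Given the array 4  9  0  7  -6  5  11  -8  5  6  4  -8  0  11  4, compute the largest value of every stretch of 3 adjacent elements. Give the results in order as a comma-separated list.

9, 9, 7, 7, 11, 11, 11, 6, 6, 6, 4, 11, 11

[4, 9, 0] → max 9
[9, 0, 7] → max 9
[0, 7, -6] → max 7
[7, -6, 5] → max 7
[-6, 5, 11] → max 11
[5, 11, -8] → max 11
[11, -8, 5] → max 11
[-8, 5, 6] → max 6
[5, 6, 4] → max 6
[6, 4, -8] → max 6
[4, -8, 0] → max 4
[-8, 0, 11] → max 11
[0, 11, 4] → max 11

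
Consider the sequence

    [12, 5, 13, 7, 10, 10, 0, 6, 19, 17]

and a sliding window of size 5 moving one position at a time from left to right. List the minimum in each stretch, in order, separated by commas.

5, 5, 0, 0, 0, 0

Sliding a size-5 window across the 10 values:
[12, 5, 13, 7, 10] → min 5
[5, 13, 7, 10, 10] → min 5
[13, 7, 10, 10, 0] → min 0
[7, 10, 10, 0, 6] → min 0
[10, 10, 0, 6, 19] → min 0
[10, 0, 6, 19, 17] → min 0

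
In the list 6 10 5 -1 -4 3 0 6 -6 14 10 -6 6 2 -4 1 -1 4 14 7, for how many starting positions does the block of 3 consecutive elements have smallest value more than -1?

6 10 5 → min 5  > -1 ✓
10 5 -1 → min -1
5 -1 -4 → min -4
-1 -4 3 → min -4
-4 3 0 → min -4
3 0 6 → min 0  > -1 ✓
0 6 -6 → min -6
6 -6 14 → min -6
-6 14 10 → min -6
14 10 -6 → min -6
10 -6 6 → min -6
-6 6 2 → min -6
6 2 -4 → min -4
2 -4 1 → min -4
-4 1 -1 → min -4
1 -1 4 → min -1
-1 4 14 → min -1
4 14 7 → min 4  > -1 ✓
3 windows satisfy the condition.

3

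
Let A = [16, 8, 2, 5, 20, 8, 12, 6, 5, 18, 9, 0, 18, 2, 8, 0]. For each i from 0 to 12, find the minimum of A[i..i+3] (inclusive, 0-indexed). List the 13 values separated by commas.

2, 2, 2, 5, 6, 5, 5, 5, 0, 0, 0, 0, 0

[16, 8, 2, 5] → min 2
[8, 2, 5, 20] → min 2
[2, 5, 20, 8] → min 2
[5, 20, 8, 12] → min 5
[20, 8, 12, 6] → min 6
[8, 12, 6, 5] → min 5
[12, 6, 5, 18] → min 5
[6, 5, 18, 9] → min 5
[5, 18, 9, 0] → min 0
[18, 9, 0, 18] → min 0
[9, 0, 18, 2] → min 0
[0, 18, 2, 8] → min 0
[18, 2, 8, 0] → min 0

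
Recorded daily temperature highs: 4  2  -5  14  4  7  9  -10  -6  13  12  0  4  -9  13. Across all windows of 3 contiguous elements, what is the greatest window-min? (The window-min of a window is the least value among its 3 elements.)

4

[4, 2, -5] → min -5
[2, -5, 14] → min -5
[-5, 14, 4] → min -5
[14, 4, 7] → min 4
[4, 7, 9] → min 4
[7, 9, -10] → min -10
[9, -10, -6] → min -10
[-10, -6, 13] → min -10
[-6, 13, 12] → min -6
[13, 12, 0] → min 0
[12, 0, 4] → min 0
[0, 4, -9] → min -9
[4, -9, 13] → min -9
Greatest of these is 4.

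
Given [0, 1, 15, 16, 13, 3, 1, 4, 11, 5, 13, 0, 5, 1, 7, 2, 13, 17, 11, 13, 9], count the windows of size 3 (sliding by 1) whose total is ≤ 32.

0 1 15 → sum 16  ≤ 32 ✓
1 15 16 → sum 32  ≤ 32 ✓
15 16 13 → sum 44
16 13 3 → sum 32  ≤ 32 ✓
13 3 1 → sum 17  ≤ 32 ✓
3 1 4 → sum 8  ≤ 32 ✓
1 4 11 → sum 16  ≤ 32 ✓
4 11 5 → sum 20  ≤ 32 ✓
11 5 13 → sum 29  ≤ 32 ✓
5 13 0 → sum 18  ≤ 32 ✓
13 0 5 → sum 18  ≤ 32 ✓
0 5 1 → sum 6  ≤ 32 ✓
5 1 7 → sum 13  ≤ 32 ✓
1 7 2 → sum 10  ≤ 32 ✓
7 2 13 → sum 22  ≤ 32 ✓
2 13 17 → sum 32  ≤ 32 ✓
13 17 11 → sum 41
17 11 13 → sum 41
11 13 9 → sum 33
15 windows satisfy the condition.

15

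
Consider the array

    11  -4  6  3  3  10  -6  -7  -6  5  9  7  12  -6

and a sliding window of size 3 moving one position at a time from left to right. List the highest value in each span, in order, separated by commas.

11, 6, 6, 10, 10, 10, -6, 5, 9, 9, 12, 12

Sliding a size-3 window across the 14 values:
[11, -4, 6] → max 11
[-4, 6, 3] → max 6
[6, 3, 3] → max 6
[3, 3, 10] → max 10
[3, 10, -6] → max 10
[10, -6, -7] → max 10
[-6, -7, -6] → max -6
[-7, -6, 5] → max 5
[-6, 5, 9] → max 9
[5, 9, 7] → max 9
[9, 7, 12] → max 12
[7, 12, -6] → max 12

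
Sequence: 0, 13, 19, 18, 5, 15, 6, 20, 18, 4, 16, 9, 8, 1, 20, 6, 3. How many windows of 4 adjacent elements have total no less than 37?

11

(0, 13, 19, 18) → sum 50  ≥ 37 ✓
(13, 19, 18, 5) → sum 55  ≥ 37 ✓
(19, 18, 5, 15) → sum 57  ≥ 37 ✓
(18, 5, 15, 6) → sum 44  ≥ 37 ✓
(5, 15, 6, 20) → sum 46  ≥ 37 ✓
(15, 6, 20, 18) → sum 59  ≥ 37 ✓
(6, 20, 18, 4) → sum 48  ≥ 37 ✓
(20, 18, 4, 16) → sum 58  ≥ 37 ✓
(18, 4, 16, 9) → sum 47  ≥ 37 ✓
(4, 16, 9, 8) → sum 37  ≥ 37 ✓
(16, 9, 8, 1) → sum 34
(9, 8, 1, 20) → sum 38  ≥ 37 ✓
(8, 1, 20, 6) → sum 35
(1, 20, 6, 3) → sum 30
11 windows satisfy the condition.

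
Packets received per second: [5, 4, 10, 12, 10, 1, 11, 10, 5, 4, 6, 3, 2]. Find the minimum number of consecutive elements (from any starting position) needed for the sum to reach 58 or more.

Extend right; whenever the sum reaches 58, record the length and shrink from the left:
add 5: running sum 5 < 58
add 4: running sum 9 < 58
add 10: running sum 19 < 58
add 12: running sum 31 < 58
add 10: running sum 41 < 58
add 1: running sum 42 < 58
add 11: running sum 53 < 58
add 10: shortest ending here [4, 10, 12, 10, 1, 11, 10] sum 58, len 7
add 5: shortest ending here [10, 12, 10, 1, 11, 10, 5] sum 59, len 7
add 4: shortest ending here [10, 12, 10, 1, 11, 10, 5, 4] sum 63, len 8
add 6: shortest ending here [12, 10, 1, 11, 10, 5, 4, 6] sum 59, len 8
add 3: shortest ending here [12, 10, 1, 11, 10, 5, 4, 6, 3] sum 62, len 9
add 2: shortest ending here [12, 10, 1, 11, 10, 5, 4, 6, 3, 2] sum 64, len 10
Shortest qualifying length: 7.

7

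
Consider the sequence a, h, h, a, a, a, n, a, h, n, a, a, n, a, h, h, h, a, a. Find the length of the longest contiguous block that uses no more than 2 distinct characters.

6

[a] 1 distinct, len 1
[a, h] 2 distinct, len 2
[a, h, h] 2 distinct, len 3
[a, h, h, a] 2 distinct, len 4
[a, h, h, a, a] 2 distinct, len 5
[a, h, h, a, a, a] 2 distinct, len 6
[a, a, a, n] 2 distinct, len 4
[a, a, a, n, a] 2 distinct, len 5
[a, h] 2 distinct, len 2
[h, n] 2 distinct, len 2
[n, a] 2 distinct, len 2
[n, a, a] 2 distinct, len 3
[n, a, a, n] 2 distinct, len 4
[n, a, a, n, a] 2 distinct, len 5
[a, h] 2 distinct, len 2
[a, h, h] 2 distinct, len 3
[a, h, h, h] 2 distinct, len 4
[a, h, h, h, a] 2 distinct, len 5
[a, h, h, h, a, a] 2 distinct, len 6
Longest length with ≤2 distinct: 6.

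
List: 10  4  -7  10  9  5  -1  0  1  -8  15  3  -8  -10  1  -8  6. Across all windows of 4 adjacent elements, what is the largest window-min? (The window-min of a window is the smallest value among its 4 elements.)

-1

Each size-4 window and its min:
(10, 4, -7, 10) → min -7
(4, -7, 10, 9) → min -7
(-7, 10, 9, 5) → min -7
(10, 9, 5, -1) → min -1
(9, 5, -1, 0) → min -1
(5, -1, 0, 1) → min -1
(-1, 0, 1, -8) → min -8
(0, 1, -8, 15) → min -8
(1, -8, 15, 3) → min -8
(-8, 15, 3, -8) → min -8
(15, 3, -8, -10) → min -10
(3, -8, -10, 1) → min -10
(-8, -10, 1, -8) → min -10
(-10, 1, -8, 6) → min -10
Largest of these is -1.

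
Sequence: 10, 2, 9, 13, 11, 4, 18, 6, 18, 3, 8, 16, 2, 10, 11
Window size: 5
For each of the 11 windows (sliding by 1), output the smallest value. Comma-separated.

2, 2, 4, 4, 4, 3, 3, 3, 2, 2, 2

[10, 2, 9, 13, 11] → min 2
[2, 9, 13, 11, 4] → min 2
[9, 13, 11, 4, 18] → min 4
[13, 11, 4, 18, 6] → min 4
[11, 4, 18, 6, 18] → min 4
[4, 18, 6, 18, 3] → min 3
[18, 6, 18, 3, 8] → min 3
[6, 18, 3, 8, 16] → min 3
[18, 3, 8, 16, 2] → min 2
[3, 8, 16, 2, 10] → min 2
[8, 16, 2, 10, 11] → min 2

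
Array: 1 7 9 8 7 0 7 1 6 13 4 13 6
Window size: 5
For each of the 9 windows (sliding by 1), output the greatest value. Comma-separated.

9, 9, 9, 8, 7, 13, 13, 13, 13

1 7 9 8 7 → max 9
7 9 8 7 0 → max 9
9 8 7 0 7 → max 9
8 7 0 7 1 → max 8
7 0 7 1 6 → max 7
0 7 1 6 13 → max 13
7 1 6 13 4 → max 13
1 6 13 4 13 → max 13
6 13 4 13 6 → max 13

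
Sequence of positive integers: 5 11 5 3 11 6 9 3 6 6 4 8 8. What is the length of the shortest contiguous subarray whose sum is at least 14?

add 5: running sum 5 < 14
end 1: [5, 11] sum 16, len 2
end 2: [11, 5] sum 16, len 2
end 3: [11, 5, 3] sum 19, len 3
end 4: [3, 11] sum 14, len 2
end 5: [11, 6] sum 17, len 2
end 6: [6, 9] sum 15, len 2
end 7: [6, 9, 3] sum 18, len 3
end 8: [9, 3, 6] sum 18, len 3
end 9: [3, 6, 6] sum 15, len 3
end 10: [6, 6, 4] sum 16, len 3
end 11: [6, 4, 8] sum 18, len 3
end 12: [8, 8] sum 16, len 2
Shortest qualifying length: 2.

2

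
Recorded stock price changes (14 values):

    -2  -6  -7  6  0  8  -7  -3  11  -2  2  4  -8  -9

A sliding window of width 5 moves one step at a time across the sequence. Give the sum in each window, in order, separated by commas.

-2 -6 -7 6 0 → sum -9
-6 -7 6 0 8 → sum 1
-7 6 0 8 -7 → sum 0
6 0 8 -7 -3 → sum 4
0 8 -7 -3 11 → sum 9
8 -7 -3 11 -2 → sum 7
-7 -3 11 -2 2 → sum 1
-3 11 -2 2 4 → sum 12
11 -2 2 4 -8 → sum 7
-2 2 4 -8 -9 → sum -13

-9, 1, 0, 4, 9, 7, 1, 12, 7, -13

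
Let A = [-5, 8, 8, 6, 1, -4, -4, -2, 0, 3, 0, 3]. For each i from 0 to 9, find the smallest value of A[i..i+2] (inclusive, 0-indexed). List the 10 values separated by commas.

-5, 6, 1, -4, -4, -4, -4, -2, 0, 0

-5 8 8 → min -5
8 8 6 → min 6
8 6 1 → min 1
6 1 -4 → min -4
1 -4 -4 → min -4
-4 -4 -2 → min -4
-4 -2 0 → min -4
-2 0 3 → min -2
0 3 0 → min 0
3 0 3 → min 0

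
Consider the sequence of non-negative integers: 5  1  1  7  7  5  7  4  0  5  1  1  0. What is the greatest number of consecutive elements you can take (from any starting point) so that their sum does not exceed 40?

Extend to the right; shrink from the left whenever the sum exceeds 40:
[5] sum 5 len 1
[5, 1] sum 6 len 2
[5, 1, 1] sum 7 len 3
[5, 1, 1, 7] sum 14 len 4
[5, 1, 1, 7, 7] sum 21 len 5
[5, 1, 1, 7, 7, 5] sum 26 len 6
[5, 1, 1, 7, 7, 5, 7] sum 33 len 7
[5, 1, 1, 7, 7, 5, 7, 4] sum 37 len 8
[5, 1, 1, 7, 7, 5, 7, 4, 0] sum 37 len 9
[1, 1, 7, 7, 5, 7, 4, 0, 5] sum 37 len 9
[1, 1, 7, 7, 5, 7, 4, 0, 5, 1] sum 38 len 10
[1, 1, 7, 7, 5, 7, 4, 0, 5, 1, 1] sum 39 len 11
[1, 1, 7, 7, 5, 7, 4, 0, 5, 1, 1, 0] sum 39 len 12
Longest length seen: 12.

12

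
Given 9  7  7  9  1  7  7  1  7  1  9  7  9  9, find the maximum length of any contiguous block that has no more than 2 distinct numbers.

add 9: window [9] (1 distinct), len 1
add 7: window [9, 7] (2 distinct), len 2
add 7: window [9, 7, 7] (2 distinct), len 3
add 9: window [9, 7, 7, 9] (2 distinct), len 4
add 1: window [9, 1] (2 distinct), len 2
add 7: window [1, 7] (2 distinct), len 2
add 7: window [1, 7, 7] (2 distinct), len 3
add 1: window [1, 7, 7, 1] (2 distinct), len 4
add 7: window [1, 7, 7, 1, 7] (2 distinct), len 5
add 1: window [1, 7, 7, 1, 7, 1] (2 distinct), len 6
add 9: window [1, 9] (2 distinct), len 2
add 7: window [9, 7] (2 distinct), len 2
add 9: window [9, 7, 9] (2 distinct), len 3
add 9: window [9, 7, 9, 9] (2 distinct), len 4
Longest length with ≤2 distinct: 6.

6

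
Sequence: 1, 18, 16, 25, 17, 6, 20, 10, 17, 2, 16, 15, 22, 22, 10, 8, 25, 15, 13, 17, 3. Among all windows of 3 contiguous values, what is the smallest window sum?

29

1 18 16 → sum 35
18 16 25 → sum 59
16 25 17 → sum 58
25 17 6 → sum 48
17 6 20 → sum 43
6 20 10 → sum 36
20 10 17 → sum 47
10 17 2 → sum 29
17 2 16 → sum 35
2 16 15 → sum 33
16 15 22 → sum 53
15 22 22 → sum 59
22 22 10 → sum 54
22 10 8 → sum 40
10 8 25 → sum 43
8 25 15 → sum 48
25 15 13 → sum 53
15 13 17 → sum 45
13 17 3 → sum 33
Smallest of these is 29.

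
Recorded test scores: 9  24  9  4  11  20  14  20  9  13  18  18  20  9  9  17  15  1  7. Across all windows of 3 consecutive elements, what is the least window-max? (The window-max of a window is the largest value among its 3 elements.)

Each size-3 window and its max:
[9, 24, 9] → max 24
[24, 9, 4] → max 24
[9, 4, 11] → max 11
[4, 11, 20] → max 20
[11, 20, 14] → max 20
[20, 14, 20] → max 20
[14, 20, 9] → max 20
[20, 9, 13] → max 20
[9, 13, 18] → max 18
[13, 18, 18] → max 18
[18, 18, 20] → max 20
[18, 20, 9] → max 20
[20, 9, 9] → max 20
[9, 9, 17] → max 17
[9, 17, 15] → max 17
[17, 15, 1] → max 17
[15, 1, 7] → max 15
Least of these is 11.

11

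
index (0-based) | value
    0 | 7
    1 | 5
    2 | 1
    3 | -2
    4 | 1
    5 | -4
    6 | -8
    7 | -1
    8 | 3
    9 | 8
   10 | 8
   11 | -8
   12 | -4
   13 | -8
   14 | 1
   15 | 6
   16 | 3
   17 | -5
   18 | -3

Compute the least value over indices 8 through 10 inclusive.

Elements at indices 8..10: 3, 8, 8
min(3, 8, 8) = 3

3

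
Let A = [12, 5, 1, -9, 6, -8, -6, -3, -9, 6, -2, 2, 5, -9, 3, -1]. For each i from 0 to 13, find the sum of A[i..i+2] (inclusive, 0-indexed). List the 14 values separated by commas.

12 5 1 → sum 18
5 1 -9 → sum -3
1 -9 6 → sum -2
-9 6 -8 → sum -11
6 -8 -6 → sum -8
-8 -6 -3 → sum -17
-6 -3 -9 → sum -18
-3 -9 6 → sum -6
-9 6 -2 → sum -5
6 -2 2 → sum 6
-2 2 5 → sum 5
2 5 -9 → sum -2
5 -9 3 → sum -1
-9 3 -1 → sum -7

18, -3, -2, -11, -8, -17, -18, -6, -5, 6, 5, -2, -1, -7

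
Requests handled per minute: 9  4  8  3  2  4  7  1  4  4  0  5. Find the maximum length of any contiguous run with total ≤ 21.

Extend to the right; shrink from the left whenever the sum exceeds 21:
add 9: [9] sum 9, len 1
add 4: [9, 4] sum 13, len 2
add 8: [9, 4, 8] sum 21, len 3
add 3: [4, 8, 3] sum 15, len 3
add 2: [4, 8, 3, 2] sum 17, len 4
add 4: [4, 8, 3, 2, 4] sum 21, len 5
add 7: [3, 2, 4, 7] sum 16, len 4
add 1: [3, 2, 4, 7, 1] sum 17, len 5
add 4: [3, 2, 4, 7, 1, 4] sum 21, len 6
add 4: [4, 7, 1, 4, 4] sum 20, len 5
add 0: [4, 7, 1, 4, 4, 0] sum 20, len 6
add 5: [7, 1, 4, 4, 0, 5] sum 21, len 6
Longest length seen: 6.

6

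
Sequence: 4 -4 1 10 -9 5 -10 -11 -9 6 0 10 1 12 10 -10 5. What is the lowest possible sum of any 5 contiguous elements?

(4, -4, 1, 10, -9) → sum 2
(-4, 1, 10, -9, 5) → sum 3
(1, 10, -9, 5, -10) → sum -3
(10, -9, 5, -10, -11) → sum -15
(-9, 5, -10, -11, -9) → sum -34
(5, -10, -11, -9, 6) → sum -19
(-10, -11, -9, 6, 0) → sum -24
(-11, -9, 6, 0, 10) → sum -4
(-9, 6, 0, 10, 1) → sum 8
(6, 0, 10, 1, 12) → sum 29
(0, 10, 1, 12, 10) → sum 33
(10, 1, 12, 10, -10) → sum 23
(1, 12, 10, -10, 5) → sum 18
Lowest of these is -34.

-34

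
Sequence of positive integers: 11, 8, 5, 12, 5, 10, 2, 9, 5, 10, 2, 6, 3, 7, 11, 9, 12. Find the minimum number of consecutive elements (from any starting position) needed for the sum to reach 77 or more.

Extend right; whenever the sum reaches 77, record the length and shrink from the left:
add 11: running sum 11 < 77
add 8: running sum 19 < 77
add 5: running sum 24 < 77
add 12: running sum 36 < 77
add 5: running sum 41 < 77
add 10: running sum 51 < 77
add 2: running sum 53 < 77
add 9: running sum 62 < 77
add 5: running sum 67 < 77
add 10: shortest ending here [11, 8, 5, 12, 5, 10, 2, 9, 5, 10] sum 77, len 10
add 2: shortest ending here [11, 8, 5, 12, 5, 10, 2, 9, 5, 10, 2] sum 79, len 11
add 6: shortest ending here [11, 8, 5, 12, 5, 10, 2, 9, 5, 10, 2, 6] sum 85, len 12
add 3: shortest ending here [8, 5, 12, 5, 10, 2, 9, 5, 10, 2, 6, 3] sum 77, len 12
add 7: shortest ending here [8, 5, 12, 5, 10, 2, 9, 5, 10, 2, 6, 3, 7] sum 84, len 13
add 11: shortest ending here [12, 5, 10, 2, 9, 5, 10, 2, 6, 3, 7, 11] sum 82, len 12
add 9: shortest ending here [5, 10, 2, 9, 5, 10, 2, 6, 3, 7, 11, 9] sum 79, len 12
add 12: shortest ending here [10, 2, 9, 5, 10, 2, 6, 3, 7, 11, 9, 12] sum 86, len 12
Shortest qualifying length: 10.

10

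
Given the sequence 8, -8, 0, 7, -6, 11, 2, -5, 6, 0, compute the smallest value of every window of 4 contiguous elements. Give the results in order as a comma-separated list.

-8, -8, -6, -6, -6, -5, -5

(8, -8, 0, 7) → min -8
(-8, 0, 7, -6) → min -8
(0, 7, -6, 11) → min -6
(7, -6, 11, 2) → min -6
(-6, 11, 2, -5) → min -6
(11, 2, -5, 6) → min -5
(2, -5, 6, 0) → min -5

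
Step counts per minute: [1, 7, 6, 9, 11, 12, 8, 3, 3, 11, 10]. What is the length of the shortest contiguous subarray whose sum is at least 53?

Extend right; whenever the sum reaches 53, record the length and shrink from the left:
add 1: running sum 1 < 53
add 7: running sum 8 < 53
add 6: running sum 14 < 53
add 9: running sum 23 < 53
add 11: running sum 34 < 53
add 12: running sum 46 < 53
end 6: [7, 6, 9, 11, 12, 8] sum 53, len 6
end 7: [7, 6, 9, 11, 12, 8, 3] sum 56, len 7
end 8: [7, 6, 9, 11, 12, 8, 3, 3] sum 59, len 8
end 9: [9, 11, 12, 8, 3, 3, 11] sum 57, len 7
end 10: [11, 12, 8, 3, 3, 11, 10] sum 58, len 7
Shortest qualifying length: 6.

6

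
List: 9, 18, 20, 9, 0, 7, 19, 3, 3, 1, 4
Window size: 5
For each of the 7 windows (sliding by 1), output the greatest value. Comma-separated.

(9, 18, 20, 9, 0) → max 20
(18, 20, 9, 0, 7) → max 20
(20, 9, 0, 7, 19) → max 20
(9, 0, 7, 19, 3) → max 19
(0, 7, 19, 3, 3) → max 19
(7, 19, 3, 3, 1) → max 19
(19, 3, 3, 1, 4) → max 19

20, 20, 20, 19, 19, 19, 19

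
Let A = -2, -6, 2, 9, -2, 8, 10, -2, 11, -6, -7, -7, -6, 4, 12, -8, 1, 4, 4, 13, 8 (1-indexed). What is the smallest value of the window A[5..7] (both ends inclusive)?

Elements at indices 5..7: -2, 8, 10
min(-2, 8, 10) = -2

-2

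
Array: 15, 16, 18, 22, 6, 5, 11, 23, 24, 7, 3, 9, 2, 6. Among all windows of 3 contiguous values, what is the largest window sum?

58

15 16 18 → sum 49
16 18 22 → sum 56
18 22 6 → sum 46
22 6 5 → sum 33
6 5 11 → sum 22
5 11 23 → sum 39
11 23 24 → sum 58
23 24 7 → sum 54
24 7 3 → sum 34
7 3 9 → sum 19
3 9 2 → sum 14
9 2 6 → sum 17
Largest of these is 58.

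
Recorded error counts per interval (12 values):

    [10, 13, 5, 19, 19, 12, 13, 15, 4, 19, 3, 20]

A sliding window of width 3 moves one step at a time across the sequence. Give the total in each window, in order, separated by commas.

(10, 13, 5) → sum 28
(13, 5, 19) → sum 37
(5, 19, 19) → sum 43
(19, 19, 12) → sum 50
(19, 12, 13) → sum 44
(12, 13, 15) → sum 40
(13, 15, 4) → sum 32
(15, 4, 19) → sum 38
(4, 19, 3) → sum 26
(19, 3, 20) → sum 42

28, 37, 43, 50, 44, 40, 32, 38, 26, 42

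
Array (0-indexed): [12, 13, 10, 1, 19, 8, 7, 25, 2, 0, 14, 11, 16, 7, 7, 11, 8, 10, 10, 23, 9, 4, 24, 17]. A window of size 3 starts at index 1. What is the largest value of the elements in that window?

13

Elements at indices 1..3: 13, 10, 1
max(13, 10, 1) = 13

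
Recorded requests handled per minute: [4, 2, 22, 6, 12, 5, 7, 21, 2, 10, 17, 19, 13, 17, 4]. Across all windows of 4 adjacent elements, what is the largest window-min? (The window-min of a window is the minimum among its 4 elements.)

13

(4, 2, 22, 6) → min 2
(2, 22, 6, 12) → min 2
(22, 6, 12, 5) → min 5
(6, 12, 5, 7) → min 5
(12, 5, 7, 21) → min 5
(5, 7, 21, 2) → min 2
(7, 21, 2, 10) → min 2
(21, 2, 10, 17) → min 2
(2, 10, 17, 19) → min 2
(10, 17, 19, 13) → min 10
(17, 19, 13, 17) → min 13
(19, 13, 17, 4) → min 4
Largest of these is 13.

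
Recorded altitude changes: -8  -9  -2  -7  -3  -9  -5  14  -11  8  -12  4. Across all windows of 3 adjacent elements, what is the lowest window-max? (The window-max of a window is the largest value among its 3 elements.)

Window maxs for each of the 10 positions:
-8 -9 -2 → max -2
-9 -2 -7 → max -2
-2 -7 -3 → max -2
-7 -3 -9 → max -3
-3 -9 -5 → max -3
-9 -5 14 → max 14
-5 14 -11 → max 14
14 -11 8 → max 14
-11 8 -12 → max 8
8 -12 4 → max 8
Lowest of these is -3.

-3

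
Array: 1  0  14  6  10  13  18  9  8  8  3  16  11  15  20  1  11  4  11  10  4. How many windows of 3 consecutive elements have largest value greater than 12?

13

(1, 0, 14) → max 14  > 12 ✓
(0, 14, 6) → max 14  > 12 ✓
(14, 6, 10) → max 14  > 12 ✓
(6, 10, 13) → max 13  > 12 ✓
(10, 13, 18) → max 18  > 12 ✓
(13, 18, 9) → max 18  > 12 ✓
(18, 9, 8) → max 18  > 12 ✓
(9, 8, 8) → max 9
(8, 8, 3) → max 8
(8, 3, 16) → max 16  > 12 ✓
(3, 16, 11) → max 16  > 12 ✓
(16, 11, 15) → max 16  > 12 ✓
(11, 15, 20) → max 20  > 12 ✓
(15, 20, 1) → max 20  > 12 ✓
(20, 1, 11) → max 20  > 12 ✓
(1, 11, 4) → max 11
(11, 4, 11) → max 11
(4, 11, 10) → max 11
(11, 10, 4) → max 11
13 windows satisfy the condition.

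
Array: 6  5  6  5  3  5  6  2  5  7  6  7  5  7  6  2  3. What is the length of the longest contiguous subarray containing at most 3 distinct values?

add 6: window [6] (1 distinct), len 1
add 5: window [6, 5] (2 distinct), len 2
add 6: window [6, 5, 6] (2 distinct), len 3
add 5: window [6, 5, 6, 5] (2 distinct), len 4
add 3: window [6, 5, 6, 5, 3] (3 distinct), len 5
add 5: window [6, 5, 6, 5, 3, 5] (3 distinct), len 6
add 6: window [6, 5, 6, 5, 3, 5, 6] (3 distinct), len 7
add 2: window [5, 6, 2] (3 distinct), len 3
add 5: window [5, 6, 2, 5] (3 distinct), len 4
add 7: window [2, 5, 7] (3 distinct), len 3
add 6: window [5, 7, 6] (3 distinct), len 3
add 7: window [5, 7, 6, 7] (3 distinct), len 4
add 5: window [5, 7, 6, 7, 5] (3 distinct), len 5
add 7: window [5, 7, 6, 7, 5, 7] (3 distinct), len 6
add 6: window [5, 7, 6, 7, 5, 7, 6] (3 distinct), len 7
add 2: window [7, 6, 2] (3 distinct), len 3
add 3: window [6, 2, 3] (3 distinct), len 3
Longest length with ≤3 distinct: 7.

7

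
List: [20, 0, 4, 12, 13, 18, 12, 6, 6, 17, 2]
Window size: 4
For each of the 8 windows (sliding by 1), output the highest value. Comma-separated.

20, 13, 18, 18, 18, 18, 17, 17

20 0 4 12 → max 20
0 4 12 13 → max 13
4 12 13 18 → max 18
12 13 18 12 → max 18
13 18 12 6 → max 18
18 12 6 6 → max 18
12 6 6 17 → max 17
6 6 17 2 → max 17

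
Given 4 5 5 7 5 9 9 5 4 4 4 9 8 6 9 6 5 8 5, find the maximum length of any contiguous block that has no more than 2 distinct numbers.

4

add 4: window [4] (1 distinct), len 1
add 5: window [4, 5] (2 distinct), len 2
add 5: window [4, 5, 5] (2 distinct), len 3
add 7: window [5, 5, 7] (2 distinct), len 3
add 5: window [5, 5, 7, 5] (2 distinct), len 4
add 9: window [5, 9] (2 distinct), len 2
add 9: window [5, 9, 9] (2 distinct), len 3
add 5: window [5, 9, 9, 5] (2 distinct), len 4
add 4: window [5, 4] (2 distinct), len 2
add 4: window [5, 4, 4] (2 distinct), len 3
add 4: window [5, 4, 4, 4] (2 distinct), len 4
add 9: window [4, 4, 4, 9] (2 distinct), len 4
add 8: window [9, 8] (2 distinct), len 2
add 6: window [8, 6] (2 distinct), len 2
add 9: window [6, 9] (2 distinct), len 2
add 6: window [6, 9, 6] (2 distinct), len 3
add 5: window [6, 5] (2 distinct), len 2
add 8: window [5, 8] (2 distinct), len 2
add 5: window [5, 8, 5] (2 distinct), len 3
Longest length with ≤2 distinct: 4.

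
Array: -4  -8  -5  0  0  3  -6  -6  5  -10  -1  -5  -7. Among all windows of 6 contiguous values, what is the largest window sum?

-4

(-4, -8, -5, 0, 0, 3) → sum -14
(-8, -5, 0, 0, 3, -6) → sum -16
(-5, 0, 0, 3, -6, -6) → sum -14
(0, 0, 3, -6, -6, 5) → sum -4
(0, 3, -6, -6, 5, -10) → sum -14
(3, -6, -6, 5, -10, -1) → sum -15
(-6, -6, 5, -10, -1, -5) → sum -23
(-6, 5, -10, -1, -5, -7) → sum -24
Largest of these is -4.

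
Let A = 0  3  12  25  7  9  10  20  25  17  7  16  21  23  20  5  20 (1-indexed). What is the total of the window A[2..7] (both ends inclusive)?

66

Elements at indices 2..7: 3, 12, 25, 7, 9, 10
sum(3, 12, 25, 7, 9, 10) = 66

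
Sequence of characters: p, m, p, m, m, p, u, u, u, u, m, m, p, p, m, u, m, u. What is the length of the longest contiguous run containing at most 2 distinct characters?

6

add p: window [p] (1 distinct), len 1
add m: window [p, m] (2 distinct), len 2
add p: window [p, m, p] (2 distinct), len 3
add m: window [p, m, p, m] (2 distinct), len 4
add m: window [p, m, p, m, m] (2 distinct), len 5
add p: window [p, m, p, m, m, p] (2 distinct), len 6
add u: window [p, u] (2 distinct), len 2
add u: window [p, u, u] (2 distinct), len 3
add u: window [p, u, u, u] (2 distinct), len 4
add u: window [p, u, u, u, u] (2 distinct), len 5
add m: window [u, u, u, u, m] (2 distinct), len 5
add m: window [u, u, u, u, m, m] (2 distinct), len 6
add p: window [m, m, p] (2 distinct), len 3
add p: window [m, m, p, p] (2 distinct), len 4
add m: window [m, m, p, p, m] (2 distinct), len 5
add u: window [m, u] (2 distinct), len 2
add m: window [m, u, m] (2 distinct), len 3
add u: window [m, u, m, u] (2 distinct), len 4
Longest length with ≤2 distinct: 6.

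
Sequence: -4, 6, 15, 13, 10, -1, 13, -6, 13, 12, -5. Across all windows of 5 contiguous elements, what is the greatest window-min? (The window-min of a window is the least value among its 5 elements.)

[-4, 6, 15, 13, 10] → min -4
[6, 15, 13, 10, -1] → min -1
[15, 13, 10, -1, 13] → min -1
[13, 10, -1, 13, -6] → min -6
[10, -1, 13, -6, 13] → min -6
[-1, 13, -6, 13, 12] → min -6
[13, -6, 13, 12, -5] → min -6
Greatest of these is -1.

-1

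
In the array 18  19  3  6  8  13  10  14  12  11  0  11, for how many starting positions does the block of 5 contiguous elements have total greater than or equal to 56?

2

18 19 3 6 8 → sum 54
19 3 6 8 13 → sum 49
3 6 8 13 10 → sum 40
6 8 13 10 14 → sum 51
8 13 10 14 12 → sum 57  ≥ 56 ✓
13 10 14 12 11 → sum 60  ≥ 56 ✓
10 14 12 11 0 → sum 47
14 12 11 0 11 → sum 48
2 windows satisfy the condition.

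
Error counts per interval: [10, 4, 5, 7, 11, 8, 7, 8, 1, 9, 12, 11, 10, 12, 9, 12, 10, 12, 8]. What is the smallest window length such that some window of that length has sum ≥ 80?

Extend right; whenever the sum reaches 80, record the length and shrink from the left:
add 10: running sum 10 < 80
add 4: running sum 14 < 80
add 5: running sum 19 < 80
add 7: running sum 26 < 80
add 11: running sum 37 < 80
add 8: running sum 45 < 80
add 7: running sum 52 < 80
add 8: running sum 60 < 80
add 1: running sum 61 < 80
add 9: running sum 70 < 80
end 10: [10, 4, 5, 7, 11, 8, 7, 8, 1, 9, 12] sum 82, len 11
end 11: [4, 5, 7, 11, 8, 7, 8, 1, 9, 12, 11] sum 83, len 11
end 12: [7, 11, 8, 7, 8, 1, 9, 12, 11, 10] sum 84, len 10
end 13: [11, 8, 7, 8, 1, 9, 12, 11, 10, 12] sum 89, len 10
end 14: [8, 7, 8, 1, 9, 12, 11, 10, 12, 9] sum 87, len 10
end 15: [8, 1, 9, 12, 11, 10, 12, 9, 12] sum 84, len 9
end 16: [9, 12, 11, 10, 12, 9, 12, 10] sum 85, len 8
end 17: [12, 11, 10, 12, 9, 12, 10, 12] sum 88, len 8
end 18: [11, 10, 12, 9, 12, 10, 12, 8] sum 84, len 8
Shortest qualifying length: 8.

8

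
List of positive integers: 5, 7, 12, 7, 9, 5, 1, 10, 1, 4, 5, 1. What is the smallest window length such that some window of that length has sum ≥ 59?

add 5: running sum 5 < 59
add 7: running sum 12 < 59
add 12: running sum 24 < 59
add 7: running sum 31 < 59
add 9: running sum 40 < 59
add 5: running sum 45 < 59
add 1: running sum 46 < 59
add 10: running sum 56 < 59
add 1: running sum 57 < 59
add 4: shortest ending here [5, 7, 12, 7, 9, 5, 1, 10, 1, 4] sum 61, len 10
add 5: shortest ending here [7, 12, 7, 9, 5, 1, 10, 1, 4, 5] sum 61, len 10
add 1: shortest ending here [7, 12, 7, 9, 5, 1, 10, 1, 4, 5, 1] sum 62, len 11
Shortest qualifying length: 10.

10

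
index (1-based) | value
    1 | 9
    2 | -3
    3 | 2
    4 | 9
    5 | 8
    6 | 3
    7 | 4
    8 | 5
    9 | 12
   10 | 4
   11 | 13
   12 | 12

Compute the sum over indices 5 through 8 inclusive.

20

Elements at indices 5..8: 8, 3, 4, 5
sum(8, 3, 4, 5) = 20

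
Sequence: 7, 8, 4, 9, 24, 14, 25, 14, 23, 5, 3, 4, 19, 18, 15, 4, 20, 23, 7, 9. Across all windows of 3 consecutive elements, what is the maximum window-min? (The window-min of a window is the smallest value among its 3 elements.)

7 8 4 → min 4
8 4 9 → min 4
4 9 24 → min 4
9 24 14 → min 9
24 14 25 → min 14
14 25 14 → min 14
25 14 23 → min 14
14 23 5 → min 5
23 5 3 → min 3
5 3 4 → min 3
3 4 19 → min 3
4 19 18 → min 4
19 18 15 → min 15
18 15 4 → min 4
15 4 20 → min 4
4 20 23 → min 4
20 23 7 → min 7
23 7 9 → min 7
Maximum of these is 15.

15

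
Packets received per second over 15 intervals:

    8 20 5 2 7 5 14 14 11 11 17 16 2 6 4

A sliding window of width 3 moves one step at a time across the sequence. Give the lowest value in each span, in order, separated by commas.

Sliding a size-3 window across the 15 values:
[8, 20, 5] → min 5
[20, 5, 2] → min 2
[5, 2, 7] → min 2
[2, 7, 5] → min 2
[7, 5, 14] → min 5
[5, 14, 14] → min 5
[14, 14, 11] → min 11
[14, 11, 11] → min 11
[11, 11, 17] → min 11
[11, 17, 16] → min 11
[17, 16, 2] → min 2
[16, 2, 6] → min 2
[2, 6, 4] → min 2

5, 2, 2, 2, 5, 5, 11, 11, 11, 11, 2, 2, 2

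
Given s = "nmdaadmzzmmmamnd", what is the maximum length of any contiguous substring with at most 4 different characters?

13

[n] 1 distinct, len 1
[n, m] 2 distinct, len 2
[n, m, d] 3 distinct, len 3
[n, m, d, a] 4 distinct, len 4
[n, m, d, a, a] 4 distinct, len 5
[n, m, d, a, a, d] 4 distinct, len 6
[n, m, d, a, a, d, m] 4 distinct, len 7
[m, d, a, a, d, m, z] 4 distinct, len 7
[m, d, a, a, d, m, z, z] 4 distinct, len 8
[m, d, a, a, d, m, z, z, m] 4 distinct, len 9
[m, d, a, a, d, m, z, z, m, m] 4 distinct, len 10
[m, d, a, a, d, m, z, z, m, m, m] 4 distinct, len 11
[m, d, a, a, d, m, z, z, m, m, m, a] 4 distinct, len 12
[m, d, a, a, d, m, z, z, m, m, m, a, m] 4 distinct, len 13
[m, z, z, m, m, m, a, m, n] 4 distinct, len 9
[m, m, m, a, m, n, d] 4 distinct, len 7
Longest length with ≤4 distinct: 13.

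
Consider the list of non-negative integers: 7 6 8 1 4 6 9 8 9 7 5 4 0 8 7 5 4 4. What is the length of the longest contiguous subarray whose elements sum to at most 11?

3

[7] sum 7 len 1
[6] sum 6 len 1
[8] sum 8 len 1
[8, 1] sum 9 len 2
[1, 4] sum 5 len 2
[1, 4, 6] sum 11 len 3
[9] sum 9 len 1
[8] sum 8 len 1
[9] sum 9 len 1
[7] sum 7 len 1
[5] sum 5 len 1
[5, 4] sum 9 len 2
[5, 4, 0] sum 9 len 3
[0, 8] sum 8 len 2
[7] sum 7 len 1
[5] sum 5 len 1
[5, 4] sum 9 len 2
[4, 4] sum 8 len 2
Longest length seen: 3.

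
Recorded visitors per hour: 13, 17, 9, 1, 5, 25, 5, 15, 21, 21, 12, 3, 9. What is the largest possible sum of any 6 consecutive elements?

99

[13, 17, 9, 1, 5, 25] → sum 70
[17, 9, 1, 5, 25, 5] → sum 62
[9, 1, 5, 25, 5, 15] → sum 60
[1, 5, 25, 5, 15, 21] → sum 72
[5, 25, 5, 15, 21, 21] → sum 92
[25, 5, 15, 21, 21, 12] → sum 99
[5, 15, 21, 21, 12, 3] → sum 77
[15, 21, 21, 12, 3, 9] → sum 81
Largest of these is 99.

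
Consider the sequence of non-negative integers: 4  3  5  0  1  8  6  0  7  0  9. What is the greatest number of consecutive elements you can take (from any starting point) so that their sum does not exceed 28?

→ 4: sum 4, len 1
→ 3: sum 7, len 2
→ 5: sum 12, len 3
→ 0: sum 12, len 4
→ 1: sum 13, len 5
→ 8: sum 21, len 6
→ 6: sum 27, len 7
→ 0: sum 27, len 8
→ 7 (dropped 4, 3): sum 27, len 7
→ 0: sum 27, len 8
→ 9 (dropped 5, 0, 1, 8): sum 22, len 5
Longest length seen: 8.

8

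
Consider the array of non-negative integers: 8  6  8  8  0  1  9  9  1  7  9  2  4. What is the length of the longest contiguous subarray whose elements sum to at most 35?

7

Extend to the right; shrink from the left whenever the sum exceeds 35:
→ 8: sum 8, len 1
→ 6: sum 14, len 2
→ 8: sum 22, len 3
→ 8: sum 30, len 4
→ 0: sum 30, len 5
→ 1: sum 31, len 6
→ 9 (dropped 8): sum 32, len 6
→ 9 (dropped 6): sum 35, len 6
→ 1 (dropped 8): sum 28, len 6
→ 7: sum 35, len 7
→ 9 (dropped 8, 0, 1): sum 35, len 5
→ 2 (dropped 9): sum 28, len 5
→ 4: sum 32, len 6
Longest length seen: 7.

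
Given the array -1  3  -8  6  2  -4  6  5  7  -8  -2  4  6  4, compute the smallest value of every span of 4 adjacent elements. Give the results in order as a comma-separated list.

-8, -8, -8, -4, -4, -4, -8, -8, -8, -8, -2

(-1, 3, -8, 6) → min -8
(3, -8, 6, 2) → min -8
(-8, 6, 2, -4) → min -8
(6, 2, -4, 6) → min -4
(2, -4, 6, 5) → min -4
(-4, 6, 5, 7) → min -4
(6, 5, 7, -8) → min -8
(5, 7, -8, -2) → min -8
(7, -8, -2, 4) → min -8
(-8, -2, 4, 6) → min -8
(-2, 4, 6, 4) → min -2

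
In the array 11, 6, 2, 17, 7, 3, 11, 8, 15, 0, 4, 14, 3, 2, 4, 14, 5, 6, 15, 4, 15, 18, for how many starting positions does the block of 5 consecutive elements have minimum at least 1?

13

(11, 6, 2, 17, 7) → min 2  ≥ 1 ✓
(6, 2, 17, 7, 3) → min 2  ≥ 1 ✓
(2, 17, 7, 3, 11) → min 2  ≥ 1 ✓
(17, 7, 3, 11, 8) → min 3  ≥ 1 ✓
(7, 3, 11, 8, 15) → min 3  ≥ 1 ✓
(3, 11, 8, 15, 0) → min 0
(11, 8, 15, 0, 4) → min 0
(8, 15, 0, 4, 14) → min 0
(15, 0, 4, 14, 3) → min 0
(0, 4, 14, 3, 2) → min 0
(4, 14, 3, 2, 4) → min 2  ≥ 1 ✓
(14, 3, 2, 4, 14) → min 2  ≥ 1 ✓
(3, 2, 4, 14, 5) → min 2  ≥ 1 ✓
(2, 4, 14, 5, 6) → min 2  ≥ 1 ✓
(4, 14, 5, 6, 15) → min 4  ≥ 1 ✓
(14, 5, 6, 15, 4) → min 4  ≥ 1 ✓
(5, 6, 15, 4, 15) → min 4  ≥ 1 ✓
(6, 15, 4, 15, 18) → min 4  ≥ 1 ✓
13 windows satisfy the condition.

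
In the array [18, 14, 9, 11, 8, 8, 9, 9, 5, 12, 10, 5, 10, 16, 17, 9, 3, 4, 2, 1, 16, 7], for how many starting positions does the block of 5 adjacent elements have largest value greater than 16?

18 14 9 11 8 → max 18  > 16 ✓
14 9 11 8 8 → max 14
9 11 8 8 9 → max 11
11 8 8 9 9 → max 11
8 8 9 9 5 → max 9
8 9 9 5 12 → max 12
9 9 5 12 10 → max 12
9 5 12 10 5 → max 12
5 12 10 5 10 → max 12
12 10 5 10 16 → max 16
10 5 10 16 17 → max 17  > 16 ✓
5 10 16 17 9 → max 17  > 16 ✓
10 16 17 9 3 → max 17  > 16 ✓
16 17 9 3 4 → max 17  > 16 ✓
17 9 3 4 2 → max 17  > 16 ✓
9 3 4 2 1 → max 9
3 4 2 1 16 → max 16
4 2 1 16 7 → max 16
6 windows satisfy the condition.

6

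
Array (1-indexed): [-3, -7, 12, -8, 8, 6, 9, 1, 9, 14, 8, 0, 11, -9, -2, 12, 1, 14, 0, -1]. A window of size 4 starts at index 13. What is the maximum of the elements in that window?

12

Elements at indices 13..16: 11, -9, -2, 12
max(11, -9, -2, 12) = 12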